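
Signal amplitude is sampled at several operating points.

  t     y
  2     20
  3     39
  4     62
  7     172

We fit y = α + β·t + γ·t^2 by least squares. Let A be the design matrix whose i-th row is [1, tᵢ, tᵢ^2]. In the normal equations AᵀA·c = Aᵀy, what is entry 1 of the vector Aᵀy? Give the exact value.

Entry 1 ↔ basis 1, so (Aᵀy)_{1} = Σᵢ yᵢ = (1)·(20) + (1)·(39) + (1)·(62) + (1)·(172) = 293.

293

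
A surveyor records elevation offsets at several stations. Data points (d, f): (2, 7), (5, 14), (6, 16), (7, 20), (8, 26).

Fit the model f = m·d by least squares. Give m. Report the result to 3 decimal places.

m = 2.966

From the data, Σd·d = 178.
For Xᵀf: Σd·f = 528.
Hence m = 528 / 178 ≈ 2.96629.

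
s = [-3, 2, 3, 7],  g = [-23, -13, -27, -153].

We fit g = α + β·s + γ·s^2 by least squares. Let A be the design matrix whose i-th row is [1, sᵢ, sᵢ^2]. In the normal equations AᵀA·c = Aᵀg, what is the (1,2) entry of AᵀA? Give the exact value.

9

Row 1 ↔ basis 1, column 2 ↔ basis s, so (AᵀA)_{1,2} = Σᵢ s = (1)·(-3) + (1)·(2) + (1)·(3) + (1)·(7) = 9.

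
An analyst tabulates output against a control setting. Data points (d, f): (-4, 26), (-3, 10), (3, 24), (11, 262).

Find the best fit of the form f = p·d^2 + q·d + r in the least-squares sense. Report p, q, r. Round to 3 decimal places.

p = 1.996, q = 1.881, r = -0.154

With design matrix M, MᵀM = [[15059, 1267, 155]; [1267, 155, 7]; [155, 7, 4]] and Mᵀf = [32424, 2820, 322]ᵀ.
Inverting the 3×3 Gram matrix, [p, q, r]ᵀ = [9531/4774, 1283/682, -368/2387]ᵀ.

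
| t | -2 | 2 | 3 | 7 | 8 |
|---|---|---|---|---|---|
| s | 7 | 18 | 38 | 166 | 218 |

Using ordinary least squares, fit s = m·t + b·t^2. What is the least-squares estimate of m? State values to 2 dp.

Compute the Gram sums: Σt·t = 130, Σt·t^2 = 882, Σt^2·t^2 = 6610.
And Σt·s = 3042, Σt^2·s = 22528.
Eliminating b: 6610·(row 1) − 882·(row 2) gives 81376·m = 6610·3042 − 882·22528 = 237924, so m = 59481/20344.
Then b = (22528 − 882·(59481/20344))/6610 = 61399/20344.

m = 2.92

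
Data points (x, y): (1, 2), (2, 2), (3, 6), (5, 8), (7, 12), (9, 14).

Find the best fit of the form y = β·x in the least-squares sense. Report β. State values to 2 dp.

β = 1.62

Forming MᵀM = [[169]] and Mᵀy = [274]ᵀ gives MᵀM·[β]ᵀ = Mᵀy.
Hence β = 274 / 169 ≈ 1.6213.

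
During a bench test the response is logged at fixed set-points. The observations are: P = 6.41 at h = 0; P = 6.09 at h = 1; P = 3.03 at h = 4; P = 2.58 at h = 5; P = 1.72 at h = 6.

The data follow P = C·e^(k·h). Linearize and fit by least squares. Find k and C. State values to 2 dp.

k = -0.22, C = 7.00

Let Y = ln P. Fitting Y = k·h + ln C by least squares:
Σh = 16.0000, Σ(h)² = 78.0000, Σln P = 6.2632, Σh·ln P = 14.2338.
Equations: 78.0000·k + 16.0000·ln C = 14.2338;  16.0000·k + 5·ln C = 6.2632.
Solving (det = 134.0000): k = -0.21673, ln C = 1.94618, so C = exp(1.94618) = 7.00187.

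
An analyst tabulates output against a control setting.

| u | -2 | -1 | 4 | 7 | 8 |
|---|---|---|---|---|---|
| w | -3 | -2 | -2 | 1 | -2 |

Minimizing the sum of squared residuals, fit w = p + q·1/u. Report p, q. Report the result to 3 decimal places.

p = -1.375, q = 1.143

Entries of MᵀM: Σ1 = 5, Σ1/u = -55/56, Σ1/u·1/u = 4229/3136.
And Σw = -8, Σ1/u·w = 81/28.
So MᵀM·[p, q]ᵀ = Mᵀw: [[5, -55/56]; [-55/56, 4229/3136]]·[p, q]ᵀ = [-8, 81/28]ᵀ.
Determinant 5·(4229/3136) − (-55/56)² = 2265/392.
p = ((-8)·(4229/3136) − (-55/56)·(81/28))/(2265/392) = -12461/9060; q = (5·(81/28) − (-55/56)·(-8))/(2265/392) = 518/453.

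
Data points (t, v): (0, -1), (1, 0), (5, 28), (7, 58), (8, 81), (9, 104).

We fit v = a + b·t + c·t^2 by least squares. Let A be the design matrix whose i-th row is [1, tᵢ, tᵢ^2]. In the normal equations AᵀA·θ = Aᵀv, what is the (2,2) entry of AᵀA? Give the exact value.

220

Row 2 ↔ basis t, column 2 ↔ basis t, so (AᵀA)_{2,2} = Σᵢ (t)·(t) = (0)·(0) + (1)·(1) + (5)·(5) + (7)·(7) + (8)·(8) + (9)·(9) = 220.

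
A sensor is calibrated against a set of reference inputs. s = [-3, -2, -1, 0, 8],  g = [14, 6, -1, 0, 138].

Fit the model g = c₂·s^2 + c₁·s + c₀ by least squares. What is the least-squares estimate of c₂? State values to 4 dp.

c₂ = 2.0224

Forming AᵀA = [[4194, 476, 78]; [476, 78, 2]; [78, 2, 5]] and Aᵀg = [8981, 1051, 157]ᵀ gives AᵀA·[c₂, c₁, c₀]ᵀ = Aᵀg.
Row-reducing yields c₂ = 161759/79982, c₁ = 91811/79982, c₀ = -24365/39991.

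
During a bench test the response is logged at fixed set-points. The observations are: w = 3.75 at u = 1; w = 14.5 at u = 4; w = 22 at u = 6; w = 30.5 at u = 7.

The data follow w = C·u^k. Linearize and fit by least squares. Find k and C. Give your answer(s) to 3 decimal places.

Linearized form: ln w = k·ln u + ln C. From the 4 transformed points,
Σln u = 5.1240, Σ(ln u)² = 8.9188, Σln w = 10.5047, Σln u·ln w = 15.8962.
Equations: 8.9188·k + 5.1240·ln C = 15.8962;  5.1240·k + 4·ln C = 10.5047.
Solving (det = 9.4201): k = 1.03598, ln C = 1.29909, so C = exp(1.29909) = 3.66596.

k = 1.036, C = 3.666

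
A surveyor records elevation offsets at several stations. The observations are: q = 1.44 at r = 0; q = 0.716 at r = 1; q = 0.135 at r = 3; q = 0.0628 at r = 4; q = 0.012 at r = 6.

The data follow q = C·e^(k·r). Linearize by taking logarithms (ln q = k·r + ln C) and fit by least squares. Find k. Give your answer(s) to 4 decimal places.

k = -0.8024

Linearized form: ln q = k·r + ln C. From the 5 transformed points,
AᵀA = [[62.0000, 14.0000]; [14.0000, 5]], rhs = [-43.9498, -9.1626]ᵀ  (here Σr = 14.0000, Σ(r)² = 62.0000, Σln q = -9.1626, Σr·ln q = -43.9498).
Δ = 62.0000·5 − (14.0000)² = 114.0000; k = (-43.9498·5 − 14.0000·-9.1626)/114.0000 = -0.80240, ln C = (62.0000·-9.1626 − 14.0000·-43.9498)/114.0000 = 0.41420.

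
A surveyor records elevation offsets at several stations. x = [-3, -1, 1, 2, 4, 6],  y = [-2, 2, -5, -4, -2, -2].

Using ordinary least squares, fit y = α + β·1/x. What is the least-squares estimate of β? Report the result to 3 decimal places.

β = -3.300

With design matrix M, MᵀM = [[6, 7/12]; [7/12, 353/144]] and Mᵀy = [-13, -55/6]ᵀ.
det = 6·(353/144) − (7/12)² = 2069/144.
α = ((-13)·(353/144) − (7/12)·(-55/6))/(2069/144) = -3819/2069; β = (6·(-55/6) − (7/12)·(-13))/(2069/144) = -6828/2069.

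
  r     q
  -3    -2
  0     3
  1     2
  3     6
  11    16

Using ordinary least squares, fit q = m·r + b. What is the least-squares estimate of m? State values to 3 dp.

m = 1.277

Entries of AᵀA: Σr·r = 140, Σr = 12, Σ1 = 5.
Moment sums: Σr·q = 202, Σq = 25.
Eliminating b: 5·(row 1) − 12·(row 2) gives 556·m = 5·202 − 12·25 = 710, so m = 355/278.
Then b = (25 − 12·(355/278))/5 = 269/139.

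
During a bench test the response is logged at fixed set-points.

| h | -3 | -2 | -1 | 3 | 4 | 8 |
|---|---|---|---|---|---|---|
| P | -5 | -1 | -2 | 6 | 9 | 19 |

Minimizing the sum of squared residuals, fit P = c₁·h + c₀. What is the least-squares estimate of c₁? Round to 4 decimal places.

c₁ = 2.0782

From the data, Σh·h = 103, Σh = 9, Σ1 = 6.
For AᵀP: Σh·P = 225, ΣP = 26.
Determinant 103·6 − 9² = 537.
c₁ = (225·6 − 9·26)/537 = 372/179; c₀ = (103·26 − 9·225)/537 = 653/537.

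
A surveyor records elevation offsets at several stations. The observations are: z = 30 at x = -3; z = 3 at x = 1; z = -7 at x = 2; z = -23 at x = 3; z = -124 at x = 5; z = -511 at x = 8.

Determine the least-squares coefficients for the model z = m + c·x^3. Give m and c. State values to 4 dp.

Normal-equation sums: Σ1 = 6, Σx^3 = 646, Σx^3·x^3 = 279292.
For Mᵀz: Σz = -632, Σx^3·z = -278616.
MᵀM·[m, c]ᵀ = Mᵀz becomes [[6, 646]; [646, 279292]]·[m, c]ᵀ = [-632, -278616]ᵀ.
Eliminating c: 279292·(row 1) − 646·(row 2) gives 1258436·m = 279292·(-632) − 646·(-278616) = 3473392, so m = 868348/314609.
Then c = ((-278616) − 646·(868348/314609))/279292 = -315856/314609.

m = 2.7601, c = -1.0040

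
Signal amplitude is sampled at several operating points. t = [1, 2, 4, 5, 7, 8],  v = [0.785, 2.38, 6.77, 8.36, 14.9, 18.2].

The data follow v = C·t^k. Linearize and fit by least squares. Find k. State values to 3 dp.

Linearized form: ln v = k·ln t + ln C. From the 6 transformed points,
Σln t = 7.7142, Σ(ln t)² = 13.1032, Σln v = 10.2638, Σln t·ln v = 17.9598.
Equations: 13.1032·k + 7.7142·ln C = 17.9598;  7.7142·k + 6·ln C = 10.2638.
Δ = 13.1032·6 − (7.7142)² = 19.1098; k = (17.9598·6 − 7.7142·10.2638)/19.1098 = 1.49567, ln C = (13.1032·10.2638 − 7.7142·17.9598)/19.1098 = -0.21236.

k = 1.496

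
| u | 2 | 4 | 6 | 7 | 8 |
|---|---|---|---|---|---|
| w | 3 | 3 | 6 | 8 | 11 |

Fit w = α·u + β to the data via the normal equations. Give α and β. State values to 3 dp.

α = 1.319, β = -0.922

Compute the Gram sums: Σu·u = 169, Σu = 27, Σ1 = 5.
Right-hand side: Σu·w = 198, Σw = 31.
Eliminating β: 5·(row 1) − 27·(row 2) gives 116·α = 5·198 − 27·31 = 153, so α = 153/116.
Then β = (31 − 27·(153/116))/5 = -107/116.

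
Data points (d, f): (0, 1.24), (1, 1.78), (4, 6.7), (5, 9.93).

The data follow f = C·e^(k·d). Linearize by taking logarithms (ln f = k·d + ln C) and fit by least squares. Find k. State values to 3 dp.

Let Y = ln f. Fitting Y = k·d + ln C by least squares:
Σd = 10.0000, Σ(d)² = 42.0000, Σln f = 4.9894, Σd·ln f = 19.6628.
Normal system: [[42.0000, 10.0000]; [10.0000, 4]]·[k, ln C]ᵀ = [19.6628, 4.9894]ᵀ.
Slope k = (n·Σd·ln f − Σd·Σln f)/(n·Σ(d)² − (Σd)²) = (4·19.6628 − 10.0000·4.9894)/68.0000 = 0.42290; ln C = (Σln f − k·Σd)/n = 0.19009.

k = 0.423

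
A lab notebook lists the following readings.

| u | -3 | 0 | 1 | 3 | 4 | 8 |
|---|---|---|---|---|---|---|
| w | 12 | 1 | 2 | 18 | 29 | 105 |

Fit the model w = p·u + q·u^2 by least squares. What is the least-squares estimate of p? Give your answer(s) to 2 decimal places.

Forming XᵀX = [[99, 577]; [577, 4515]] and Xᵀw = [976, 7456]ᵀ gives XᵀX·[p, q]ᵀ = Xᵀw.
Δ = 99·4515 − 577² = 114056.
p = (976·4515 − 577·7456)/114056 = 13066/14257; q = (99·7456 − 577·976)/114056 = 21874/14257.

p = 0.92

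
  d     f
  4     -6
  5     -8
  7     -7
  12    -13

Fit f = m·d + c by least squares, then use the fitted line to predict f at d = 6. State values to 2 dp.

With design matrix M, MᵀM = [[234, 28]; [28, 4]] and Mᵀf = [-269, -34]ᵀ.
Eliminating c: 4·(row 1) − 28·(row 2) gives 152·m = 4·(-269) − 28·(-34) = -124, so m = -31/38.
Then c = ((-34) − 28·(-31/38))/4 = -53/19.
At d = 6: f̂ = (-31/38)·(6) + (-53/19)·(1) = -146/19.

f̂ = -7.68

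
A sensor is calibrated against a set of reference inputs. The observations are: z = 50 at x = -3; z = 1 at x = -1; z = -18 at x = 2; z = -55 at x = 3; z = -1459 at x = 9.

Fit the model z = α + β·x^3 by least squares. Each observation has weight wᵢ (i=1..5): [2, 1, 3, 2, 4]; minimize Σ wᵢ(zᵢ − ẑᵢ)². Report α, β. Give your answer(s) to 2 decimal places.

Forming MᵀWM = [[12, 2939]; [2939, 2128873]] and MᵀWz = [-5899, -4260547]ᵀ gives MᵀWM·[α, β]ᵀ = MᵀWz.
Eliminating β: 2128873·(row 1) − 2939·(row 2) gives 16908755·α = 2128873·(-5899) − 2939·(-4260547) = -36474194, so α = -36474194/16908755.
Then β = ((-4260547) − 2939·(-36474194/16908755))/2128873 = -33789403/16908755.

α = -2.16, β = -2.00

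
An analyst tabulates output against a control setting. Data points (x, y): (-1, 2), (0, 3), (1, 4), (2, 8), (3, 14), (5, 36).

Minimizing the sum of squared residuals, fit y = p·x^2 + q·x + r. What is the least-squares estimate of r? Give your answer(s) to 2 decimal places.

r = 2.00

Setting ∂/∂p … = 0 gives: 724·p + 160·q + 40·r = 1064;  160·p + 40·q + 10·r = 240;  40·p + 10·q + 6·r = 67.
(Σx^2·x^2 = 724, Σx^2·x = 160, Σx^2 = 40, Σx·x = 40, Σx = 10, Σ1 = 6, Σx^2·y = 1064, Σx·y = 240, Σy = 67.)
Solving the 3×3 system (Gaussian elimination) gives p = 26/21, q = 23/42, r = 2.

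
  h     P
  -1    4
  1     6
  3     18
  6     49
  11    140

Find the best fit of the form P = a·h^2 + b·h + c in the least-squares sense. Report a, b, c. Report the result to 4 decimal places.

Sums needed: Σh^2·h^2 = 16020, Σh^2·h = 1574, Σh^2 = 168, Σh·h = 168, Σh = 20, Σ1 = 5.
Right-hand side: Σh^2·P = 18876, Σh·P = 1890, ΣP = 217.
Normal equations: [[16020, 1574, 168]; [1574, 168, 20]; [168, 20, 5]]·[a, b, c]ᵀ = [18876, 1890, 217]ᵀ.
Row-reducing yields a = 11093/11297, b = 17496/11297, c = 47581/11297.

a = 0.9819, b = 1.5487, c = 4.2118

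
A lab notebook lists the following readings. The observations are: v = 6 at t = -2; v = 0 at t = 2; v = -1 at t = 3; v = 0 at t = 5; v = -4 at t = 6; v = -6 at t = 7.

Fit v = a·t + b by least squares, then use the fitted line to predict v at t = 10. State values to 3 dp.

The normal equations are: 127·a + 21·b = -81;  21·a + 6·b = -5.
(Σt·t = 127, Σt = 21, Σ1 = 6, Σt·v = -81, Σv = -5.)
Eliminating b: 6·(row 1) − 21·(row 2) gives 321·a = 6·(-81) − 21·(-5) = -381, so a = -127/107.
Then b = ((-5) − 21·(-127/107))/6 = 1066/321.
At t = 10: v̂ = (-127/107)·(10) + (1066/321)·(1) = -2744/321.

v̂ = -8.548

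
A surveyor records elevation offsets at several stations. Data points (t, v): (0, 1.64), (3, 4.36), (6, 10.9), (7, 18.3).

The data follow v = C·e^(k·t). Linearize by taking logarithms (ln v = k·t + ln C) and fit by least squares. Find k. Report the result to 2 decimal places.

k = 0.33

Let Y = ln v. Fitting Y = k·t + ln C by least squares:
XᵀX = [[94.0000, 16.0000]; [16.0000, 4]], rhs = [39.0983, 7.2628]ᵀ  (here Σt = 16.0000, Σ(t)² = 94.0000, Σln v = 7.2628, Σt·ln v = 39.0983).
Slope k = (n·Σt·ln v − Σt·Σln v)/(n·Σ(t)² − (Σt)²) = (4·39.0983 − 16.0000·7.2628)/120.0000 = 0.33490; ln C = (Σln v − k·Σt)/n = 0.47611.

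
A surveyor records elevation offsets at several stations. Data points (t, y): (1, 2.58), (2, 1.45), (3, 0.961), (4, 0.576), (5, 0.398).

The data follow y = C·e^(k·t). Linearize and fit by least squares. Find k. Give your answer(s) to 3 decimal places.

k = -0.466

With ln yᵢ as the transformed response and tᵢ as the regressor:
Σt = 15.0000, Σ(t)² = 55.0000, Σln y = -0.1934, Σt·ln y = -5.2415.
Equations: 55.0000·k + 15.0000·ln C = -5.2415;  15.0000·k + 5·ln C = -0.1934.
Slope k = (n·Σt·ln y − Σt·Σln y)/(n·Σ(t)² − (Σt)²) = (5·-5.2415 − 15.0000·-0.1934)/50.0000 = -0.46614; ln C = (Σln y − k·Σt)/n = 1.35974.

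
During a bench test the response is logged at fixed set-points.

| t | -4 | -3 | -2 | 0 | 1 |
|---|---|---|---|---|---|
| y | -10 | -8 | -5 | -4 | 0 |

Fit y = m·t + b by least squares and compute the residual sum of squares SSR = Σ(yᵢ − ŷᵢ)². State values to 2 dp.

Sums needed: Σt·t = 30, Σt = -8, Σ1 = 5.
Moment sums: Σt·y = 74, Σy = -27.
MᵀM·[m, b]ᵀ = Mᵀy becomes [[30, -8]; [-8, 5]]·[m, b]ᵀ = [74, -27]ᵀ.
Eliminating b: 5·(row 1) − (-8)·(row 2) gives 86·m = 5·74 − (-8)·(-27) = 154, so m = 77/43.
Then b = ((-27) − (-8)·(77/43))/5 = -109/43.
Residuals: -13/43, -4/43, 48/43, -63/43, 32/43; SSR = 174/43.

SSR = 4.05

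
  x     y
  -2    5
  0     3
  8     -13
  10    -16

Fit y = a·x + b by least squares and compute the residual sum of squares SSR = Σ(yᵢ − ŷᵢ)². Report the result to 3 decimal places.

From the data, Σx·x = 168, Σx = 16, Σ1 = 4.
Moment sums: Σx·y = -274, Σy = -21.
det = 168·4 − 16² = 416.
a = ((-274)·4 − 16·(-21))/416 = -95/52; b = (168·(-21) − 16·(-274))/416 = 107/52.
Residuals: -37/52, 49/52, -23/52, 11/52; SSR = 85/52.

SSR = 1.635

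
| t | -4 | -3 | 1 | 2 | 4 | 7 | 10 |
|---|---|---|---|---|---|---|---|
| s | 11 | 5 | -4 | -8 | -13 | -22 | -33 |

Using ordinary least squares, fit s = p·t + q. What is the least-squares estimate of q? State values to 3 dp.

Sums needed: Σt·t = 195, Σt = 17, Σ1 = 7.
Moment sums: Σt·s = -615, Σs = -64.
XᵀX·[p, q]ᵀ = Xᵀs becomes [[195, 17]; [17, 7]]·[p, q]ᵀ = [-615, -64]ᵀ.
Eliminating q: 7·(row 1) − 17·(row 2) gives 1076·p = 7·(-615) − 17·(-64) = -3217, so p = -3217/1076.
Then q = ((-64) − 17·(-3217/1076))/7 = -2025/1076.

q = -1.882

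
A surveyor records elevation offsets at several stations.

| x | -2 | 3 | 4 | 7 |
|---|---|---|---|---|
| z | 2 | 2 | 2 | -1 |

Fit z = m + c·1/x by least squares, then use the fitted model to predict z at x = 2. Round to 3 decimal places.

From the data, Σ1 = 4, Σ1/x = 19/84, Σ1/x·1/x = 3133/7056.
Moment sums: Σz = 5, Σ1/x·z = 1/42.
Eliminating c: (3133/7056)·(row 1) − (19/84)·(row 2) gives (4057/2352)·m = (3133/7056)·5 − (19/84)·(1/42) = 5209/2352, so m = 5209/4057.
Then c = ((1/42) − (19/84)·(5209/4057))/(3133/7056) = -2436/4057.
At x = 2: ẑ = (5209/4057)·(1) + (-2436/4057)·(1/2) = 3991/4057.

ẑ = 0.984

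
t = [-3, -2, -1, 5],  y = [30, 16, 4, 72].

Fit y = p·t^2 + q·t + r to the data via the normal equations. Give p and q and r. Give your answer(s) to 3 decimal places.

From the data, Σt^2·t^2 = 723, Σt^2·t = 89, Σt^2 = 39, Σt·t = 39, Σt = -1, Σ1 = 4.
Moment sums: Σt^2·y = 2138, Σt·y = 234, Σy = 122.
Solving the 3×3 system (Gaussian elimination) gives p = 2127/706, q = -3007/3530, r = 1611/1765.

p = 3.013, q = -0.852, r = 0.913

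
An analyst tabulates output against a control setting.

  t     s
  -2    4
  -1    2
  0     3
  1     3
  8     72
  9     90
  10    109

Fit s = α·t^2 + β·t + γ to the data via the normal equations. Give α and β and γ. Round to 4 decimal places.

AᵀA·[α, β, γ]ᵀ = Aᵀs reads: 20675·α + 2233·β + 251·γ = 22819;  2233·α + 251·β + 25·γ = 2469;  251·α + 25·β + 7·γ = 283.
(Σt^2·t^2 = 20675, Σt^2·t = 2233, Σt^2 = 251, Σt·t = 251, Σt = 25, Σ1 = 7, Σt^2·s = 22819, Σt·s = 2469, Σs = 283.)
Inverting the 3×3 Gram matrix, [α, β, γ]ᵀ = [6253/6348, 5563/6348, 91/46]ᵀ.

α = 0.9850, β = 0.8763, γ = 1.9783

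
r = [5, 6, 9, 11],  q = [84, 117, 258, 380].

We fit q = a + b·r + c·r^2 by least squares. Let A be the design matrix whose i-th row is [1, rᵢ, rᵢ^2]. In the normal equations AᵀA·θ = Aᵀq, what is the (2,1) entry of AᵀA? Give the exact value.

Row 2 ↔ basis r, column 1 ↔ basis 1, so (AᵀA)_{2,1} = Σᵢ r = (5)·(1) + (6)·(1) + (9)·(1) + (11)·(1) = 31.

31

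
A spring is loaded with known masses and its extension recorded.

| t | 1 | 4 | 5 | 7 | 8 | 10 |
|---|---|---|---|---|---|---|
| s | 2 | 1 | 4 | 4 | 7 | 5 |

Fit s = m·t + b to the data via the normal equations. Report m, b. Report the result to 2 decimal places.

From the data, Σt·t = 255, Σt = 35, Σ1 = 6.
For Xᵀs: Σt·s = 160, Σs = 23.
So XᵀX·[m, b]ᵀ = Xᵀs: [[255, 35]; [35, 6]]·[m, b]ᵀ = [160, 23]ᵀ.
Δ = 255·6 − 35² = 305.
m = (160·6 − 35·23)/305 = 31/61; b = (255·23 − 35·160)/305 = 53/61.

m = 0.51, b = 0.87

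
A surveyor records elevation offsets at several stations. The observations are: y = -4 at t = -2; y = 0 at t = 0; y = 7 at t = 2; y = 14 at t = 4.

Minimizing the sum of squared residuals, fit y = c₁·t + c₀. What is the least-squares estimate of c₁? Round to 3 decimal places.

From the data, Σt·t = 24, Σt = 4, Σ1 = 4.
Right-hand side: Σt·y = 78, Σy = 17.
AᵀA·[c₁, c₀]ᵀ = Aᵀy becomes [[24, 4]; [4, 4]]·[c₁, c₀]ᵀ = [78, 17]ᵀ.
Eliminating c₀: 4·(row 1) − 4·(row 2) gives 80·c₁ = 4·78 − 4·17 = 244, so c₁ = 61/20.
Then c₀ = (17 − 4·(61/20))/4 = 6/5.

c₁ = 3.050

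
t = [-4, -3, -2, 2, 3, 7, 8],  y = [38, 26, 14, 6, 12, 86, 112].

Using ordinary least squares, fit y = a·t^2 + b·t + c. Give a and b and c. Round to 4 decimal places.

a = 1.9559, b = -1.7772, c = 1.4825

AᵀA·[a, b, c]ᵀ = Aᵀy reads: 6947·a + 791·b + 155·c = 12412;  791·a + 155·b + 11·c = 1288;  155·a + 11·b + 7·c = 294.
Inverting the 3×3 Gram matrix, [a, b, c]ᵀ = [4573/2338, -4155/2338, 1733/1169]ᵀ.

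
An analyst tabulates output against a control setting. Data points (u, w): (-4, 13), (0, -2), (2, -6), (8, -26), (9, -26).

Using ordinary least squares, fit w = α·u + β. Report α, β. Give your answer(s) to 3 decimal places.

α = -3.042, β = -0.275

Entries of MᵀM: Σu·u = 165, Σu = 15, Σ1 = 5.
And Σu·w = -506, Σw = -47.
MᵀM·[α, β]ᵀ = Mᵀw becomes [[165, 15]; [15, 5]]·[α, β]ᵀ = [-506, -47]ᵀ.
det = 165·5 − 15² = 600.
α = ((-506)·5 − 15·(-47))/600 = -73/24; β = (165·(-47) − 15·(-506))/600 = -11/40.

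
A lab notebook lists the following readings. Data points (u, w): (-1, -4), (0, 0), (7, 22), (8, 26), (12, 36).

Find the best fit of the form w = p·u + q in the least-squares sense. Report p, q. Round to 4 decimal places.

Entries of XᵀX: Σu·u = 258, Σu = 26, Σ1 = 5.
Right-hand side: Σu·w = 798, Σw = 80.
Determinant 258·5 − 26² = 614.
p = (798·5 − 26·80)/614 = 955/307; q = (258·80 − 26·798)/614 = -54/307.

p = 3.1107, q = -0.1759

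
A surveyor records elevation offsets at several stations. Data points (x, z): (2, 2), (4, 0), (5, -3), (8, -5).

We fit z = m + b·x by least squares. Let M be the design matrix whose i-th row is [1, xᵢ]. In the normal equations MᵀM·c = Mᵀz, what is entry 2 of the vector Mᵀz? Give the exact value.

-51

Entry 2 ↔ basis x, so (Mᵀz)_{2} = Σᵢ (x)·zᵢ = (2)·(2) + (4)·(0) + (5)·(-3) + (8)·(-5) = -51.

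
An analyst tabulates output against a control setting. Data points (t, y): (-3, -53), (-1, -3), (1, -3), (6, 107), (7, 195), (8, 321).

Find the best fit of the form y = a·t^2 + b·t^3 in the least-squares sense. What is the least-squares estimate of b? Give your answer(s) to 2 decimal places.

Sums needed: Σt^2·t^2 = 7876, Σt^2·t^3 = 57108, Σt^3·t^3 = 427180.
For Aᵀy: Σt^2·y = 33468, Σt^3·y = 255780.
Eliminating b: 427180·(row 1) − 57108·(row 2) gives 103146016·a = 427180·33468 − 57108·255780 = -310224000, so a = -9694500/3223313.
Then b = (255780 − 57108·(-9694500/3223313))/427180 = 3226023/3223313.

b = 1.00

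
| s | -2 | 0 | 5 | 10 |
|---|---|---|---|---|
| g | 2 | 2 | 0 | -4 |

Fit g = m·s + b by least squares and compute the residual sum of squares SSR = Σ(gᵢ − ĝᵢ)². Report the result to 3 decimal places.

SSR = 1.683

Forming AᵀA = [[129, 13]; [13, 4]] and Aᵀg = [-44, 0]ᵀ gives AᵀA·[m, b]ᵀ = Aᵀg.
Determinant 129·4 − 13² = 347.
m = ((-44)·4 − 13·0)/347 = -176/347; b = (129·0 − 13·(-44))/347 = 572/347.
Residuals: -230/347, 122/347, 308/347, -200/347; SSR = 584/347.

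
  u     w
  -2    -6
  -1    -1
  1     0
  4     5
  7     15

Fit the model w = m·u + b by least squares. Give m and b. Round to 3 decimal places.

AᵀA·[m, b]ᵀ = Aᵀw reads: 71·m + 9·b = 138;  9·m + 5·b = 13.
Determinant 71·5 − 9² = 274.
m = (138·5 − 9·13)/274 = 573/274; b = (71·13 − 9·138)/274 = -319/274.

m = 2.091, b = -1.164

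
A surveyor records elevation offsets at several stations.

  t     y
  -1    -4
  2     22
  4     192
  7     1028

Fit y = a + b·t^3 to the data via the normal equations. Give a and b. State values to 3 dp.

XᵀX·[a, b]ᵀ = Xᵀy reads: 4·a + 414·b = 1238;  414·a + 121810·b = 365072.
det = 4·121810 − 414² = 315844.
a = (1238·121810 − 414·365072)/315844 = -84757/78961; b = (4·365072 − 414·1238)/315844 = 236939/78961.

a = -1.073, b = 3.001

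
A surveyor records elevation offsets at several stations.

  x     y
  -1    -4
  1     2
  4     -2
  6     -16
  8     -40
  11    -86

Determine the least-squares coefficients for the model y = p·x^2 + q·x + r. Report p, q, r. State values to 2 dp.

p = -1.02, q = 3.29, r = 0.25

Sums needed: Σx^2·x^2 = 20291, Σx^2·x = 2123, Σx^2 = 239, Σx·x = 239, Σx = 29, Σ1 = 6.
And Σx^2·y = -13576, Σx·y = -1364, Σy = -146.
So AᵀA·[p, q, r]ᵀ = Aᵀy: [[20291, 2123, 239]; [2123, 239, 29]; [239, 29, 6]]·[p, q, r]ᵀ = [-13576, -1364, -146]ᵀ.
Row-reducing yields p = -97367/95862, q = 314933/95862, r = 303/1229.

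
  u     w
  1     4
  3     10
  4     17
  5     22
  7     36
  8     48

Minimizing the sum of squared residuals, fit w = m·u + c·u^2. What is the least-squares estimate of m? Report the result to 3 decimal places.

The normal equations are: 164·m + 1072·c = 848;  1072·m + 7460·c = 5752.
Eliminating c: 7460·(row 1) − 1072·(row 2) gives 74256·m = 7460·848 − 1072·5752 = 159936, so m = 28/13.
Then c = (5752 − 1072·(28/13))/7460 = 6/13.

m = 2.154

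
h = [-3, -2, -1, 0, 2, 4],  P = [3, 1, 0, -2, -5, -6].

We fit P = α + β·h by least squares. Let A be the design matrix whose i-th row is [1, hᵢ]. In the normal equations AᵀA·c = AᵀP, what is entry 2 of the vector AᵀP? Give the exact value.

-45

Entry 2 ↔ basis h, so (AᵀP)_{2} = Σᵢ (h)·Pᵢ = (-3)·(3) + (-2)·(1) + (-1)·(0) + (0)·(-2) + (2)·(-5) + (4)·(-6) = -45.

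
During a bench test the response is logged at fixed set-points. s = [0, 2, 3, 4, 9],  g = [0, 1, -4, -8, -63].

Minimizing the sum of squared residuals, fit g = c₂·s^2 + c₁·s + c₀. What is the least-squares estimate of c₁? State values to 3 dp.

c₁ = 1.859

Normal-equation sums: Σs^2·s^2 = 6914, Σs^2·s = 828, Σs^2 = 110, Σs·s = 110, Σs = 18, Σ1 = 5.
Moment sums: Σs^2·g = -5263, Σs·g = -609, Σg = -74.
Normal equations: [[6914, 828, 110]; [828, 110, 18]; [110, 18, 5]]·[c₂, c₁, c₀]ᵀ = [-5263, -609, -74]ᵀ.
Row-reducing yields c₂ = -40747/41262, c₁ = 25563/13754, c₀ = 4838/20631.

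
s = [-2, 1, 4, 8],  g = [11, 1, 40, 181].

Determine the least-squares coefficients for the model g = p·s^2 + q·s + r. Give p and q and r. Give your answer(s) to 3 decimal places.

p = 2.988, q = -1.013, r = -2.458

Forming AᵀA = [[4369, 569, 85]; [569, 85, 11]; [85, 11, 4]] and Aᵀg = [12269, 1587, 233]ᵀ gives AᵀA·[p, q, r]ᵀ = Aᵀg.
Inverting the 3×3 Gram matrix, [p, q, r]ᵀ = [6179/2068, -6283/6204, -7625/3102]ᵀ.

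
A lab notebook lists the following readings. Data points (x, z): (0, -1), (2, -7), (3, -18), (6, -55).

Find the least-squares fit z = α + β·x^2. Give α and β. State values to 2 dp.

α = -2.05, β = -1.49

The normal system MᵀM·[α, β]ᵀ = Mᵀz is [[4, 49]; [49, 1393]]·[α, β]ᵀ = [-81, -2170]ᵀ.
Δ = 4·1393 − 49² = 3171.
α = ((-81)·1393 − 49·(-2170))/3171 = -929/453; β = (4·(-2170) − 49·(-81))/3171 = -673/453.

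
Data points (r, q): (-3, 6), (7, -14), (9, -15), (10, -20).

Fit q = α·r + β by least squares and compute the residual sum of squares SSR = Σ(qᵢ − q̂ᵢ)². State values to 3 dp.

SSR = 5.859

Sums needed: Σr·r = 239, Σr = 23, Σ1 = 4.
Right-hand side: Σr·q = -451, Σq = -43.
So XᵀX·[α, β]ᵀ = Xᵀq: [[239, 23]; [23, 4]]·[α, β]ᵀ = [-451, -43]ᵀ.
Eliminating β: 4·(row 1) − 23·(row 2) gives 427·α = 4·(-451) − 23·(-43) = -815, so α = -815/427.
Then β = ((-43) − 23·(-815/427))/4 = 96/427.
Residuals: 3/61, -369/427, 834/427, -486/427; SSR = 2502/427.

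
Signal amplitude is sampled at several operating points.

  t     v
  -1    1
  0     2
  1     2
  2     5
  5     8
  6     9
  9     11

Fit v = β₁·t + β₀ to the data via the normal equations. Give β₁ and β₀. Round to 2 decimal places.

β₁ = 1.07, β₀ = 2.06

Forming MᵀM = [[148, 22]; [22, 7]] and Mᵀv = [204, 38]ᵀ gives MᵀM·[β₁, β₀]ᵀ = Mᵀv.
Δ = 148·7 − 22² = 552.
β₁ = (204·7 − 22·38)/552 = 74/69; β₀ = (148·38 − 22·204)/552 = 142/69.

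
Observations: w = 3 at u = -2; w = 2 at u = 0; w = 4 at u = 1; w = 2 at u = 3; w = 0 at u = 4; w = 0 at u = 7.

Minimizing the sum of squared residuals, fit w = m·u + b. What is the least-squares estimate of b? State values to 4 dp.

b = 2.6787

Sums needed: Σu·u = 79, Σu = 13, Σ1 = 6.
For Mᵀw: Σu·w = 4, Σw = 11.
det = 79·6 − 13² = 305.
m = (4·6 − 13·11)/305 = -119/305; b = (79·11 − 13·4)/305 = 817/305.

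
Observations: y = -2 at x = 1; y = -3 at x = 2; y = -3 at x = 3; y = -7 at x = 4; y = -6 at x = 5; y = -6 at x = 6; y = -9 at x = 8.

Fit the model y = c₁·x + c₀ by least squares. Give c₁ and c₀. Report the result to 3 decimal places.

The normal system MᵀM·[c₁, c₀]ᵀ = Mᵀy is [[155, 29]; [29, 7]]·[c₁, c₀]ᵀ = [-183, -36]ᵀ.
Δ = 155·7 − 29² = 244.
c₁ = ((-183)·7 − 29·(-36))/244 = -237/244; c₀ = (155·(-36) − 29·(-183))/244 = -273/244.

c₁ = -0.971, c₀ = -1.119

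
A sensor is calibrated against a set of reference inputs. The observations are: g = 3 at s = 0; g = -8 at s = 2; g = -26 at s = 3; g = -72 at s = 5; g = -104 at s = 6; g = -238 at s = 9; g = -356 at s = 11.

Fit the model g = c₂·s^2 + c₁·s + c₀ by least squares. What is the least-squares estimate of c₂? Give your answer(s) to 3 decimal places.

Normal-equation sums: Σs^2·s^2 = 23220, Σs^2·s = 2436, Σs^2 = 276, Σs·s = 276, Σs = 36, Σ1 = 7.
And Σs^2·g = -68164, Σs·g = -7136, Σg = -801.
Row-reducing yields c₂ = -37501/12768, c₁ = -4327/12768, c₀ = 415/133.

c₂ = -2.937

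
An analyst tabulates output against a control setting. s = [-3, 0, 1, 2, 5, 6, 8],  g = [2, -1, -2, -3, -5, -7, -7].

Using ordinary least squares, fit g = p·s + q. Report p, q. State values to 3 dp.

The normal equations are: 139·p + 19·q = -137;  19·p + 7·q = -23.
Eliminating q: 7·(row 1) − 19·(row 2) gives 612·p = 7·(-137) − 19·(-23) = -522, so p = -29/34.
Then q = ((-23) − 19·(-29/34))/7 = -33/34.

p = -0.853, q = -0.971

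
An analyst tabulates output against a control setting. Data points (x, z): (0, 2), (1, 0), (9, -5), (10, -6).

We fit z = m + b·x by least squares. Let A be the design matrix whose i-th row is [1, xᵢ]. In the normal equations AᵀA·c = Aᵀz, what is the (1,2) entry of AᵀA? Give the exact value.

20

Row 1 ↔ basis 1, column 2 ↔ basis x, so (AᵀA)_{1,2} = Σᵢ x = (1)·(0) + (1)·(1) + (1)·(9) + (1)·(10) = 20.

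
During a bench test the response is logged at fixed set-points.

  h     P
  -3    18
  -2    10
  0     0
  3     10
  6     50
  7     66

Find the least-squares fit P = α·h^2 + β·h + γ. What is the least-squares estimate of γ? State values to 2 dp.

γ = 0.47

Normal-equation sums: Σh^2·h^2 = 3875, Σh^2·h = 551, Σh^2 = 107, Σh·h = 107, Σh = 11, Σ1 = 6.
And Σh^2·P = 5326, Σh·P = 718, ΣP = 154.
Inverting the 3×3 Gram matrix, [α, β, γ]ᵀ = [17353/11220, -14617/11220, 443/935]ᵀ.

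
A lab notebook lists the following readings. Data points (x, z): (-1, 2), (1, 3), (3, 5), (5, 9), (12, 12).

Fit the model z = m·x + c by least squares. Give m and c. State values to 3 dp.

m = 0.810, c = 2.960

Normal-equation sums: Σx·x = 180, Σx = 20, Σ1 = 5.
Right-hand side: Σx·z = 205, Σz = 31.
AᵀA·[m, c]ᵀ = Aᵀz becomes [[180, 20]; [20, 5]]·[m, c]ᵀ = [205, 31]ᵀ.
Δ = 180·5 − 20² = 500.
m = (205·5 − 20·31)/500 = 81/100; c = (180·31 − 20·205)/500 = 74/25.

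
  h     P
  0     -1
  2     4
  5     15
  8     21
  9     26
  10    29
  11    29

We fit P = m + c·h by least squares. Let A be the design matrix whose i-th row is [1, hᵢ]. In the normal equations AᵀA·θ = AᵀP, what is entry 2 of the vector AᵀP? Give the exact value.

Entry 2 ↔ basis h, so (AᵀP)_{2} = Σᵢ (h)·Pᵢ = (0)·(-1) + (2)·(4) + (5)·(15) + (8)·(21) + (9)·(26) + (10)·(29) + (11)·(29) = 1094.

1094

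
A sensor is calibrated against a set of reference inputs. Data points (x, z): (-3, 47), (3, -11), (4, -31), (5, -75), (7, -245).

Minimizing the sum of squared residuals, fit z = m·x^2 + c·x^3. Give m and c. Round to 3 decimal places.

m = 2.081, c = -1.012

The normal equations are: 3444·m + 20956·c = -14052;  20956·m + 138828·c = -96960.
(Σx^2·x^2 = 3444, Σx^2·x^3 = 20956, Σx^3·x^3 = 138828, Σx^2·z = -14052, Σx^3·z = -96960.)
Eliminating c: 138828·(row 1) − 20956·(row 2) gives 38969696·m = 138828·(-14052) − 20956·(-96960) = 81082704, so m = 5067669/2435606.
Then c = ((-96960) − 20956·(5067669/2435606))/138828 = -2466033/2435606.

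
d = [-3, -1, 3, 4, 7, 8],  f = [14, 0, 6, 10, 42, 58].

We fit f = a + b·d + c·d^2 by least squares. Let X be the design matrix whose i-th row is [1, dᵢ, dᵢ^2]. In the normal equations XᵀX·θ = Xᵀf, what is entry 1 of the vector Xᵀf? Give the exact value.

130

Entry 1 ↔ basis 1, so (Xᵀf)_{1} = Σᵢ fᵢ = (1)·(14) + (1)·(0) + (1)·(6) + (1)·(10) + (1)·(42) + (1)·(58) = 130.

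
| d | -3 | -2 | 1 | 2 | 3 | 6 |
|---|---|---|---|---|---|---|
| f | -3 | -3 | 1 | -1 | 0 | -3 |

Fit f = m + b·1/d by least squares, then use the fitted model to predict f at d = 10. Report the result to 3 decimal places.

f̂ = -1.764

Setting ∂/∂m … = 0 gives: 6·m + (7/6)·b = -9;  (7/6)·m + (7/4)·b = 5/2.
det = 6·(7/4) − (7/6)² = 329/36.
m = ((-9)·(7/4) − (7/6)·(5/2))/(329/36) = -96/47; b = (6·(5/2) − (7/6)·(-9))/(329/36) = 918/329.
At d = 10: f̂ = (-96/47)·(1) + (918/329)·(1/10) = -2901/1645.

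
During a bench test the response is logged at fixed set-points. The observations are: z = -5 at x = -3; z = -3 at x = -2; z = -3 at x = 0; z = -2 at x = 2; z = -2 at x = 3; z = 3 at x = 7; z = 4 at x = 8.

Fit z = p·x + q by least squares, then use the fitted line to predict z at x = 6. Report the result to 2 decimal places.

Compute the Gram sums: Σx·x = 139, Σx = 15, Σ1 = 7.
Moment sums: Σx·z = 64, Σz = -8.
Δ = 139·7 − 15² = 748.
p = (64·7 − 15·(-8))/748 = 142/187; q = (139·(-8) − 15·64)/748 = -518/187.
At x = 6: ẑ = (142/187)·(6) + (-518/187)·(1) = 334/187.

ẑ = 1.79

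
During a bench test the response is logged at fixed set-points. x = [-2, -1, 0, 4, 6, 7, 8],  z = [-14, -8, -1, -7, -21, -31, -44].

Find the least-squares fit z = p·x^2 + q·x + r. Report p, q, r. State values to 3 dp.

p = -1.073, q = 3.407, r = -2.661

Entries of MᵀM: Σx^2·x^2 = 8066, Σx^2·x = 1126, Σx^2 = 170, Σx·x = 170, Σx = 22, Σ1 = 7.
Right-hand side: Σx^2·z = -5267, Σx·z = -687, Σz = -126.
Solving the 3×3 system (Gaussian elimination) gives p = -88205/82236, q = 280213/82236, r = -18233/6853.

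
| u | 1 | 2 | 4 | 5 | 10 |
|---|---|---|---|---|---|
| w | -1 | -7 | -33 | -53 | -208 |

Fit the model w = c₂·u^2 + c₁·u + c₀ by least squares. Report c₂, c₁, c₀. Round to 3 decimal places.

Forming AᵀA = [[10898, 1198, 146]; [1198, 146, 22]; [146, 22, 5]] and Aᵀw = [-22682, -2492, -302]ᵀ gives AᵀA·[c₂, c₁, c₀]ᵀ = Aᵀw.
Row-reducing yields c₂ = -14923/7392, c₁ = -2081/2464, c₀ = 299/132.

c₂ = -2.019, c₁ = -0.845, c₀ = 2.265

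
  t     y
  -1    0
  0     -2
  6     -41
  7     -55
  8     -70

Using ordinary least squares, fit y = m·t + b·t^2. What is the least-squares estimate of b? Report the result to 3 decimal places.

The normal equations are: 150·m + 1070·b = -1191;  1070·m + 7794·b = -8651.
(Σt·t = 150, Σt·t^2 = 1070, Σt^2·t^2 = 7794, Σt·y = -1191, Σt^2·y = -8651.)
det = 150·7794 − 1070² = 24200.
m = ((-1191)·7794 − 1070·(-8651))/24200 = -6521/6050; b = (150·(-8651) − 1070·(-1191))/24200 = -582/605.

b = -0.962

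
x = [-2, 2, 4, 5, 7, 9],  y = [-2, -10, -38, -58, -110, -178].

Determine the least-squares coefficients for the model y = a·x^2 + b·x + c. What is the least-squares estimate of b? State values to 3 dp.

Compute the Gram sums: Σx^2·x^2 = 9875, Σx^2·x = 1261, Σx^2 = 179, Σx·x = 179, Σx = 25, Σ1 = 6.
Moment sums: Σx^2·y = -21914, Σx·y = -2830, Σy = -396.
Normal equations: [[9875, 1261, 179]; [1261, 179, 25]; [179, 25, 6]]·[a, b, c]ᵀ = [-21914, -2830, -396]ᵀ.
Inverting the 3×3 Gram matrix, [a, b, c]ᵀ = [-2, -2, 2]ᵀ.

b = -2.000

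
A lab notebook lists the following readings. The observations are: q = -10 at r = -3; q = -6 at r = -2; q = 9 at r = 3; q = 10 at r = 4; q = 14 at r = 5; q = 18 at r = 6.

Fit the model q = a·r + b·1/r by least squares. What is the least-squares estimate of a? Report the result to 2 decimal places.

Normal-equation sums: Σr·r = 99, Σr·1/r = 6, Σ1/r·1/r = 241/400.
And Σr·q = 287, Σ1/r·q = 529/30.
Determinant 99·(241/400) − 6² = 9459/400.
a = (287·(241/400) − 6·(529/30))/(9459/400) = 2983/1051; b = (99·(529/30) − 6·287)/(9459/400) = 3160/3153.

a = 2.84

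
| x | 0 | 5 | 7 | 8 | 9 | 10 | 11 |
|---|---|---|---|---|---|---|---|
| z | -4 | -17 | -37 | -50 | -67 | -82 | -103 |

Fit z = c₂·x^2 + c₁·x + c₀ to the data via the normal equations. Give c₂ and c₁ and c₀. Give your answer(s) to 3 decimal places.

c₂ = -1.061, c₁ = 2.691, c₀ = -3.982

From the data, Σx^2·x^2 = 38324, Σx^2·x = 4040, Σx^2 = 440, Σx·x = 440, Σx = 50, Σ1 = 7.
For Aᵀz: Σx^2·z = -31528, Σx·z = -3300, Σz = -360.
AᵀA·[c₂, c₁, c₀]ᵀ = Aᵀz becomes [[38324, 4040, 440]; [4040, 440, 50]; [440, 50, 7]]·[c₂, c₁, c₀]ᵀ = [-31528, -3300, -360]ᵀ.
Row-reducing yields c₂ = -7328/6909, c₁ = 18593/6909, c₀ = -1310/329.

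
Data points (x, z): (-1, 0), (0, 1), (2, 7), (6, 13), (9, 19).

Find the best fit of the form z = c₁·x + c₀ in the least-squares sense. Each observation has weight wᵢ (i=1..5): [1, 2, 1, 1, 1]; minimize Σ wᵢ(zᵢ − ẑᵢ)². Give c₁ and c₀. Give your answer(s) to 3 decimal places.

The normal system AᵀWA·[c₁, c₀]ᵀ = AᵀWz is [[122, 16]; [16, 6]]·[c₁, c₀]ᵀ = [263, 41]ᵀ.
det = 122·6 − 16² = 476.
c₁ = (263·6 − 16·41)/476 = 461/238; c₀ = (122·41 − 16·263)/476 = 397/238.

c₁ = 1.937, c₀ = 1.668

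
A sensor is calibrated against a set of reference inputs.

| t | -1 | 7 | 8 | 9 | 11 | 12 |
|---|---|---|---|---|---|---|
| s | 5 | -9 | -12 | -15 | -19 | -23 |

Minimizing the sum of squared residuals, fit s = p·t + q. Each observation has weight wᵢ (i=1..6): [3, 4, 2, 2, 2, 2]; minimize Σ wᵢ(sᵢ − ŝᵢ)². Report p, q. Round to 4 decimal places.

p = -2.0634, q = 3.8437

With design matrix M, MᵀWM = [[1019, 105]; [105, 15]] and MᵀWs = [-1699, -159]ᵀ.
Determinant 1019·15 − 105² = 4260.
p = ((-1699)·15 − 105·(-159))/4260 = -293/142; q = (1019·(-159) − 105·(-1699))/4260 = 2729/710.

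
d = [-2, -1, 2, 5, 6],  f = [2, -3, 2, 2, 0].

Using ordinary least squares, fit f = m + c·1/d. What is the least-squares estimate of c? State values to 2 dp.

c = 2.54

MᵀM·[m, c]ᵀ = Mᵀf reads: 5·m + (-19/30)·c = 3;  (-19/30)·m + (1411/900)·c = 17/5.
(Σ1 = 5, Σ1/d = -19/30, Σ1/d·1/d = 1411/900, Σf = 3, Σ1/d·f = 17/5.)
det = 5·(1411/900) − (-19/30)² = 3347/450.
m = (3·(1411/900) − (-19/30)·(17/5))/(3347/450) = 6171/6694; c = (5·(17/5) − (-19/30)·3)/(3347/450) = 8505/3347.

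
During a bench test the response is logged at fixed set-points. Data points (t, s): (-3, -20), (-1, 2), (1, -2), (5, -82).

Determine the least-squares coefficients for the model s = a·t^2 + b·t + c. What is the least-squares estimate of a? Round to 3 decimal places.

a = -3.080

Entries of AᵀA: Σt^2·t^2 = 708, Σt^2·t = 98, Σt^2 = 36, Σt·t = 36, Σt = 2, Σ1 = 4.
Right-hand side: Σt^2·s = -2230, Σt·s = -354, Σs = -102.
Solving the 3×3 system (Gaussian elimination) gives a = -271/88, b = -89/55, c = 121/40.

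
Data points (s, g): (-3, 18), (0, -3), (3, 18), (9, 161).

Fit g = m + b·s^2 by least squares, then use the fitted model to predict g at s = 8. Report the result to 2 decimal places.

Compute the Gram sums: Σ1 = 4, Σs^2 = 99, Σs^2·s^2 = 6723.
For Mᵀg: Σg = 194, Σs^2·g = 13365.
MᵀM·[m, b]ᵀ = Mᵀg becomes [[4, 99]; [99, 6723]]·[m, b]ᵀ = [194, 13365]ᵀ.
Determinant 4·6723 − 99² = 17091.
m = (194·6723 − 99·13365)/17091 = -233/211; b = (4·13365 − 99·194)/17091 = 3806/1899.
At s = 8: ĝ = (-233/211)·(1) + (3806/1899)·(64) = 241487/1899.

ĝ = 127.17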